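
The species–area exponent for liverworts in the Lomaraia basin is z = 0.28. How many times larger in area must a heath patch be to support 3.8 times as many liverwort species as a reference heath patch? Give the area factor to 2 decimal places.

117.67

(A₂/A₁)^0.28 = 3.8, so A₂/A₁ = 3.8^(1/0.28) = 3.8^3.571
ln(A₂/A₁) = ln 3.8 / 0.28 = 1.3350 / 0.28 = 4.7679
A₂/A₁ = e^4.7679 ≈ 117.7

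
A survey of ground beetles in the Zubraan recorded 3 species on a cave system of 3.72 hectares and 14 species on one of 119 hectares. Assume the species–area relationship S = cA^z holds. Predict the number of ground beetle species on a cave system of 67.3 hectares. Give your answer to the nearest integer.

11

z = ln(14/3) / ln(119/3.72) = 1.5404 / 3.4654 = 0.4445
c = 3 / 3.72^0.4445 = 3 / 1.793 = 1.673
S₃ = 1.673 × 67.3^0.4445 = 1.673 × 6.495 ≈ 10.87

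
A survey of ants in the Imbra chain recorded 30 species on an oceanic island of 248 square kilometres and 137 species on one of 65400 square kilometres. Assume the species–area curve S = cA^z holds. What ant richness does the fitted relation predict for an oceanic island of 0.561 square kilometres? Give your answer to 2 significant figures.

z = ln(137/30) / ln(65400/248) = 1.5188 / 5.5748 = 0.2724
c = 30 / 248^0.2724 = 30 / 4.491 = 6.68
S₃ = 6.68 × 0.561^0.2724 = 6.68 × 0.8543 ≈ 5.707

5.7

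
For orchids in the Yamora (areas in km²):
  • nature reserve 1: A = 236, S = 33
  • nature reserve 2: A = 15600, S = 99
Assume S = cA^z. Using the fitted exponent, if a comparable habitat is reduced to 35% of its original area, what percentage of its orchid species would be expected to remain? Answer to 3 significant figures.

75.9%

z = ln(99/33) / ln(15600/236) = 1.0986 / 4.1912 = 0.2621
S_new/S_old = (A_new/A_old)^z = 0.35^0.2621 = exp(0.2621 × -1.0498) = 0.7594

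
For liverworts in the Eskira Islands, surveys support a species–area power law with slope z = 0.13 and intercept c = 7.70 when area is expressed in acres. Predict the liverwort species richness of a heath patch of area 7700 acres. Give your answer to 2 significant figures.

25

S = 7.7 × 7700^0.13 = 7.7 × 3.201 ≈ 24.65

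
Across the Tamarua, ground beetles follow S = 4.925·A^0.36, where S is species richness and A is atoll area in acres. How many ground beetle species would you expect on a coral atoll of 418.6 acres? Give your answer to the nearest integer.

S = 4.925 × 418.6^0.36
ln S = ln 4.925 + 0.36 × ln 418.6 = 1.5943 + 0.36 × 6.0369 = 3.7676
S = e^3.7676 ≈ 43.28

43 species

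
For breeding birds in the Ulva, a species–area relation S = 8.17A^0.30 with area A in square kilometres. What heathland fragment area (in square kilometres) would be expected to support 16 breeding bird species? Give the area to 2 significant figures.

16 = 8.17 × A^0.3  ⇒  A^0.3 = 16/8.17 = 1.958
ln A = ln(1.958) / 0.3 = 0.6721 / 0.3 = 2.2404
A = e^2.2404 ≈ 9.397 square kilometres

9.4 square kilometres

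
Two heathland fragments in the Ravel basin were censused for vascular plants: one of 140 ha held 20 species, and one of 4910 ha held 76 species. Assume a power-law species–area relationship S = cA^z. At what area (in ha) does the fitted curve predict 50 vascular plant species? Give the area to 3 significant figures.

1610 ha

z = ln(76/20) / ln(4910/140) = 1.3350 / 3.5574 = 0.3753
c = 20 / 140^0.3753 = 20 / 6.388 = 3.131
A = (50/3.131)^(1/0.3753) ⇒ ln A = ln(15.97)/0.3753 = 7.3833
A = e^7.3833 ≈ 1609 ha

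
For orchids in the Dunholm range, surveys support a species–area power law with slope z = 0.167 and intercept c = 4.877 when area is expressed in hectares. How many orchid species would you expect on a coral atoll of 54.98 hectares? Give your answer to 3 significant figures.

S = 4.877 × 54.98^0.167
ln S = ln 4.877 + 0.167 × ln 54.98 = 1.5845 + 0.167 × 4.0070 = 2.2537
S = e^2.2537 ≈ 9.523

9.52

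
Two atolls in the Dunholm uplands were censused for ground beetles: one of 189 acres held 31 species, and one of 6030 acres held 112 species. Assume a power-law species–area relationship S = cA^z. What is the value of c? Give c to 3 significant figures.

4.44

z = ln(S₂/S₁) / ln(A₂/A₁) = ln(112/31) / ln(6030/189) = 1.2845 / 3.4628 = 0.3710
c = S₁ / A₁^z = 31 / 189^0.3710 = 31 / 6.99 = 4.435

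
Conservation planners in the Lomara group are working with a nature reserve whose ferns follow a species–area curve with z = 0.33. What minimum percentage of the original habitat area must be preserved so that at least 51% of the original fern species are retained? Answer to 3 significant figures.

13.0%

Need (A_new/A_old)^0.33 = 0.51, so A_new/A_old = 0.51^(1/0.33) = 0.51^3.03
ln(A_new/A_old) = ln 0.51 / 0.33 = -0.6733 / 0.33 = -2.0404
A_new/A_old = e^-2.0404 ≈ 0.13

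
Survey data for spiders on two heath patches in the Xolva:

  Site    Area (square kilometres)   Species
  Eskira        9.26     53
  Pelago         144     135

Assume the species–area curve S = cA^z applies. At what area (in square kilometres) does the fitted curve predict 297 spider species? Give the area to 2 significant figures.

1500 square kilometres

z = ln(135/53) / ln(144/9.26) = 0.9350 / 2.7441 = 0.3407
c = 53 / 9.26^0.3407 = 53 / 2.135 = 24.83
A = (297/24.83)^(1/0.3407) ⇒ ln A = ln(11.96)/0.3407 = 7.2839
A = e^7.2839 ≈ 1457 square kilometres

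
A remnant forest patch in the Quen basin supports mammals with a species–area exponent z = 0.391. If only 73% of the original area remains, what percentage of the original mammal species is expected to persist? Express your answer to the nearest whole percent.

88%

S_new/S_old = (A_new/A_old)^z = 0.73^0.391
= exp(0.391 × ln 0.73) = exp(0.391 × -0.3147) = exp(-0.1231) ≈ 0.8842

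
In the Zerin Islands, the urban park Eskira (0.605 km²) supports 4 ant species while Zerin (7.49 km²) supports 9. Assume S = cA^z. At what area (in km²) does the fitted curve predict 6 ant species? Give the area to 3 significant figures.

2.13 km²

z = ln(9/4) / ln(7.49/0.605) = 0.8109 / 2.5161 = 0.3223
c = 4 / 0.605^0.3223 = 4 / 0.8505 = 4.703
A = (6/4.703)^(1/0.3223) ⇒ ln A = ln(1.276)/0.3223 = 0.7555
A = e^0.7555 ≈ 2.129 km²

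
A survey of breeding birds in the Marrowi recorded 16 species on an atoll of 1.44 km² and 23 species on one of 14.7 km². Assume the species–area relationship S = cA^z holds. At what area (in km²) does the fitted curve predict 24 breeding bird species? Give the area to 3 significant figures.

z = ln(23/16) / ln(14.7/1.44) = 0.3629 / 2.3232 = 0.1562
c = 16 / 1.44^0.1562 = 16 / 1.059 = 15.11
A = (24/15.11)^(1/0.1562) ⇒ ln A = ln(1.588)/0.1562 = 2.9603
A = e^2.9603 ≈ 19.3 km²

19.3 km²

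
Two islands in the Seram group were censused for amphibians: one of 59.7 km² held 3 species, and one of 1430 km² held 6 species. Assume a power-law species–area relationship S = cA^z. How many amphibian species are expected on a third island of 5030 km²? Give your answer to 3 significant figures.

z = ln(6/3) / ln(1430/59.7) = 0.6931 / 3.1761 = 0.2182
c = 3 / 59.7^0.2182 = 3 / 2.441 = 1.229
S₃ = 1.229 × 5030^0.2182 = 1.229 × 6.424 ≈ 7.895

7.90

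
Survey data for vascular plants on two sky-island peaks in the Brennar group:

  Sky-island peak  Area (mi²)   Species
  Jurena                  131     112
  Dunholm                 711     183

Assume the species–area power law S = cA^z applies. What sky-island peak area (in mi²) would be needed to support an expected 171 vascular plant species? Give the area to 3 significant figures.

z = ln(183/112) / ln(711/131) = 0.4910 / 1.6915 = 0.2903
c = 112 / 131^0.2903 = 112 / 4.117 = 27.2
A = (171/27.2)^(1/0.2903) ⇒ ln A = ln(6.286)/0.2903 = 6.3330
A = e^6.3330 ≈ 562.9 mi²

563 mi²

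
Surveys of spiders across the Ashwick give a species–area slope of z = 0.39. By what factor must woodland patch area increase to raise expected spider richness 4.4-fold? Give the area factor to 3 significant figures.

44.7

(A₂/A₁)^0.39 = 4.4, so A₂/A₁ = 4.4^(1/0.39) = 4.4^2.564
ln(A₂/A₁) = ln 4.4 / 0.39 = 1.4816 / 0.39 = 3.7990
A₂/A₁ = e^3.7990 ≈ 44.66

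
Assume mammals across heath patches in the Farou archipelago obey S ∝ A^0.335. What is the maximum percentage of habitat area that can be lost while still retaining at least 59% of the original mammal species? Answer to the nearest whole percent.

Need (A_new/A_old)^0.335 = 0.59, so A_new/A_old = 0.59^(1/0.335) = 0.59^2.985
ln(A_new/A_old) = ln 0.59 / 0.335 = -0.5276 / 0.335 = -1.5750
A_new/A_old = e^-1.5750 ≈ 0.207
Fraction that can be lost = 1 − 0.207 = 0.793

79%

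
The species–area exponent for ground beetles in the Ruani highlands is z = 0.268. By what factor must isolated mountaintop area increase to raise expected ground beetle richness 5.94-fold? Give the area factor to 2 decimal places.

(A₂/A₁)^0.268 = 5.94, so A₂/A₁ = 5.94^(1/0.268) = 5.94^3.731
ln(A₂/A₁) = ln 5.94 / 0.268 = 1.7817 / 0.268 = 6.6482
A₂/A₁ = e^6.6482 ≈ 771.4

771.37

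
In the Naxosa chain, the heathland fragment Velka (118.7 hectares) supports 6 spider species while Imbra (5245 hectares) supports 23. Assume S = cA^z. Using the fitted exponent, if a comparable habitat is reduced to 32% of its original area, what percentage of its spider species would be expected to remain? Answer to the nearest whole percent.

67%

z = ln(23/6) / ln(5245/118.7) = 1.3437 / 3.7884 = 0.3547
S_new/S_old = (A_new/A_old)^z = 0.32^0.3547 = exp(0.3547 × -1.1394) = 0.6675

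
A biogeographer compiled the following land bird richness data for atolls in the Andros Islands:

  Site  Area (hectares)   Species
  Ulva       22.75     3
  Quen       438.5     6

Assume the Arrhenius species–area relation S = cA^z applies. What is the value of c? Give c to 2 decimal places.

z = ln(S₂/S₁) / ln(A₂/A₁) = ln(6/3) / ln(438.5/22.75) = 0.6931 / 2.9588 = 0.2343
c = S₁ / A₁^z = 3 / 22.75^0.2343 = 3 / 2.079 = 1.443

1.44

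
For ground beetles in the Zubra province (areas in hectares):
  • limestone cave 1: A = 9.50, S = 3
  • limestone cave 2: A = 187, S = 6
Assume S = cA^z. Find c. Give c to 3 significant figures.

z = ln(S₂/S₁) / ln(A₂/A₁) = ln(6/3) / ln(187/9.5) = 0.6931 / 2.9798 = 0.2326
c = S₁ / A₁^z = 3 / 9.5^0.2326 = 3 / 1.688 = 1.777

1.78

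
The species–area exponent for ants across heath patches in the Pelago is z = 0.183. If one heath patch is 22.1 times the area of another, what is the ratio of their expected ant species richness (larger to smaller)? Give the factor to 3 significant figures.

1.76

S₂/S₁ = (A₂/A₁)^z = 22.1^0.183
ln(S₂/S₁) = 0.183 × ln 22.1 = 0.183 × 3.0956 = 0.5665
S₂/S₁ = e^0.5665 ≈ 1.762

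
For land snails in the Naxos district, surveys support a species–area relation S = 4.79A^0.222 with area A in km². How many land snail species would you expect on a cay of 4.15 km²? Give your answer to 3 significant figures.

S = 4.79 × 4.15^0.222 = 4.79 × 1.372 ≈ 6.57

6.57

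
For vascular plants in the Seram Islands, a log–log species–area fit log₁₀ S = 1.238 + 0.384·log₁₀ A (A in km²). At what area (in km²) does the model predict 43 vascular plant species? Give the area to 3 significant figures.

10.7 km²

43 = 17.3 × A^0.384  ⇒  A^0.384 = 43/17.3 = 2.486
ln A = ln(2.486) / 0.384 = 0.9106 / 0.384 = 2.3714
A = e^2.3714 ≈ 10.71 km²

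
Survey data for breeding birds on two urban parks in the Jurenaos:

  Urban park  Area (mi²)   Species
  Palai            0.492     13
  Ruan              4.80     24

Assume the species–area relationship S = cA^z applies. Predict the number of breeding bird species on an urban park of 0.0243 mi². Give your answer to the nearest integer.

6

z = ln(24/13) / ln(4.8/0.492) = 0.6131 / 2.2779 = 0.2692
c = 13 / 0.492^0.2692 = 13 / 0.8262 = 15.73
S₃ = 15.73 × 0.0243^0.2692 = 15.73 × 0.3677 ≈ 5.785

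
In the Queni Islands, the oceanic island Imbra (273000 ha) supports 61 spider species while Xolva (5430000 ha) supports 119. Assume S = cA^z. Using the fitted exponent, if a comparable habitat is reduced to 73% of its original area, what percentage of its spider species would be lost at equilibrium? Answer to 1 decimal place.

z = ln(119/61) / ln(5430000/273000) = 0.6682 / 2.9902 = 0.2235
S_new/S_old = (A_new/A_old)^z = 0.73^0.2235 = exp(0.2235 × -0.3147) = 0.9321
Fraction lost = 1 − 0.9321 = 0.06791

6.8%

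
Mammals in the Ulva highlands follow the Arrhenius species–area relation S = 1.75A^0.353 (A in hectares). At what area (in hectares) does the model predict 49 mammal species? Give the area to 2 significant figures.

49 = 1.75 × A^0.353  ⇒  A^0.353 = 49/1.75 = 28
ln A = ln(28) / 0.353 = 3.3322 / 0.353 = 9.4397
A = e^9.4397 ≈ 12578 hectares

13000 hectares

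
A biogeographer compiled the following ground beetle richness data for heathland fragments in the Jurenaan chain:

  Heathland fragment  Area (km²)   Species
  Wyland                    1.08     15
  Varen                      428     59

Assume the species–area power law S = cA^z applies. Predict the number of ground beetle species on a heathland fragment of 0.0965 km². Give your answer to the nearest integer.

z = ln(59/15) / ln(428/1.08) = 1.3695 / 5.9822 = 0.2289
c = 15 / 1.08^0.2289 = 15 / 1.018 = 14.74
S₃ = 14.74 × 0.0965^0.2289 = 14.74 × 0.5855 ≈ 8.629

9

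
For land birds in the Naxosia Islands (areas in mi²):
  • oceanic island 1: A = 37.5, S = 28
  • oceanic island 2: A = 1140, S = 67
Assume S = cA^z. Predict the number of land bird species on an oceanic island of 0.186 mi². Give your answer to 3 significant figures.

z = ln(67/28) / ln(1140/37.5) = 0.8725 / 3.4144 = 0.2555
c = 28 / 37.5^0.2555 = 28 / 2.525 = 11.09
S₃ = 11.09 × 0.186^0.2555 = 11.09 × 0.6506 ≈ 7.216

7.22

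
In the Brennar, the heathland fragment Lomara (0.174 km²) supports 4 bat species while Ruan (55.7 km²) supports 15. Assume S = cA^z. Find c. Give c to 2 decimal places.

5.97

z = ln(S₂/S₁) / ln(A₂/A₁) = ln(15/4) / ln(55.7/0.174) = 1.3218 / 5.7687 = 0.2291
c = S₁ / A₁^z = 4 / 0.174^0.2291 = 4 / 0.6699 = 5.971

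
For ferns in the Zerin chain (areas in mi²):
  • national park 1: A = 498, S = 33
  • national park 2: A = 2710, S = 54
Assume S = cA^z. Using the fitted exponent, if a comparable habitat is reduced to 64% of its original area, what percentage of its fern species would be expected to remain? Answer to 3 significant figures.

z = ln(54/33) / ln(2710/498) = 0.4925 / 1.6941 = 0.2907
S_new/S_old = (A_new/A_old)^z = 0.64^0.2907 = exp(0.2907 × -0.4463) = 0.8783

87.8%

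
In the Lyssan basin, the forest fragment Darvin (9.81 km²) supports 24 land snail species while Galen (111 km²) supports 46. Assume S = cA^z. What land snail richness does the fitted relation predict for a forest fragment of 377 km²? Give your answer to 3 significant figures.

63.8

z = ln(46/24) / ln(111/9.81) = 0.6506 / 2.4261 = 0.2682
c = 24 / 9.81^0.2682 = 24 / 1.845 = 13.01
S₃ = 13.01 × 377^0.2682 = 13.01 × 4.908 ≈ 63.85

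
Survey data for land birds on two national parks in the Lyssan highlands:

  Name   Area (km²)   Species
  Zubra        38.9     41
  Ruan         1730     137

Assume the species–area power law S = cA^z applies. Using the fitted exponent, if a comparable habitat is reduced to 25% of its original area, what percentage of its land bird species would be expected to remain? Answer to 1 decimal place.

z = ln(137/41) / ln(1730/38.9) = 1.2064 / 3.7949 = 0.3179
S_new/S_old = (A_new/A_old)^z = 0.25^0.3179 = exp(0.3179 × -1.3863) = 0.6436

64.4%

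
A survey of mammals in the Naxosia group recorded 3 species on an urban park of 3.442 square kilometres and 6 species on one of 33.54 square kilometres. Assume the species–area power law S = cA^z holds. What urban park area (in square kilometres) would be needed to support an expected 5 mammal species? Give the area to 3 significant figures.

18.4 square kilometres

z = ln(6/3) / ln(33.54/3.442) = 0.6931 / 2.2767 = 0.3045
c = 3 / 3.442^0.3045 = 3 / 1.457 = 2.059
A = (5/2.059)^(1/0.3045) ⇒ ln A = ln(2.428)/0.3045 = 2.9139
A = e^2.9139 ≈ 18.43 square kilometres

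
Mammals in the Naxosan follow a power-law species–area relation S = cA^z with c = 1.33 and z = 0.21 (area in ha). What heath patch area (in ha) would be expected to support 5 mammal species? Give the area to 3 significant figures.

5 = 1.33 × A^0.21  ⇒  A^0.21 = 5/1.33 = 3.759
ln A = ln(3.759) / 0.21 = 1.3243 / 0.21 = 6.3060
A = e^6.3060 ≈ 547.8 ha

548 ha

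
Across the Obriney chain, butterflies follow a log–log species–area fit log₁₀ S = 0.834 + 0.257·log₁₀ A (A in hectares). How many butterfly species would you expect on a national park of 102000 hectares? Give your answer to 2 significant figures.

S = 6.823 × 102000^0.257
ln S = ln 6.823 + 0.257 × ln 102000 = 1.9204 + 0.257 × 11.5327 = 4.8843
S = e^4.8843 ≈ 132.2

130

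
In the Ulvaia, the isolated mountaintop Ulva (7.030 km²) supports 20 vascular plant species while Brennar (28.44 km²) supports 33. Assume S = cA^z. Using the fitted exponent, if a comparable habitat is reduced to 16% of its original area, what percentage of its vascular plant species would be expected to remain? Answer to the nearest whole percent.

52%

z = ln(33/20) / ln(28.44/7.03) = 0.5008 / 1.3976 = 0.3583
S_new/S_old = (A_new/A_old)^z = 0.16^0.3583 = exp(0.3583 × -1.8326) = 0.5186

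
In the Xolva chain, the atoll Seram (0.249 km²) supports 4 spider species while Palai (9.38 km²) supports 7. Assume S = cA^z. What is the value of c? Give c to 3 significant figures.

z = ln(S₂/S₁) / ln(A₂/A₁) = ln(7/4) / ln(9.38/0.249) = 0.5596 / 3.6289 = 0.1542
c = S₁ / A₁^z = 4 / 0.249^0.1542 = 4 / 0.807 = 4.956

4.96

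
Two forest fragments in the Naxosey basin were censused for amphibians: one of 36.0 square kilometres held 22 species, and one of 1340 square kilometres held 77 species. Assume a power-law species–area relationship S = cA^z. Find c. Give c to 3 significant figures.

6.36

z = ln(S₂/S₁) / ln(A₂/A₁) = ln(77/22) / ln(1340/36) = 1.2528 / 3.6169 = 0.3464
c = S₁ / A₁^z = 22 / 36^0.3464 = 22 / 3.46 = 6.359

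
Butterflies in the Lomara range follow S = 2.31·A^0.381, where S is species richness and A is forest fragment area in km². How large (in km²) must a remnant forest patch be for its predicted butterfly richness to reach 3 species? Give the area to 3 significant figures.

3 = 2.31 × A^0.381  ⇒  A^0.381 = 3/2.31 = 1.299
ln A = ln(1.299) / 0.381 = 0.2614 / 0.381 = 0.6860
A = e^0.6860 ≈ 1.986 km²

1.99 km²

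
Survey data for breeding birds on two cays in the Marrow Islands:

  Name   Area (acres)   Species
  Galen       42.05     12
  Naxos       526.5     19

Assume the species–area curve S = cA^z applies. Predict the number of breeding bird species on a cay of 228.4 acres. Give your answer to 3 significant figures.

z = ln(19/12) / ln(526.5/42.05) = 0.4595 / 2.5274 = 0.1818
c = 12 / 42.05^0.1818 = 12 / 1.973 = 6.081
S₃ = 6.081 × 228.4^0.1818 = 6.081 × 2.684 ≈ 16.32

16.3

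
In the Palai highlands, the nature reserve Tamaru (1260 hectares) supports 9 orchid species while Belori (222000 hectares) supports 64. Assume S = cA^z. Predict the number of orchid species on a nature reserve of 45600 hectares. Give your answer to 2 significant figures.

z = ln(64/9) / ln(222000/1260) = 1.9617 / 5.1716 = 0.3793
c = 9 / 1260^0.3793 = 9 / 15 = 0.6001
S₃ = 0.6001 × 45600^0.3793 = 0.6001 × 58.51 ≈ 35.11

35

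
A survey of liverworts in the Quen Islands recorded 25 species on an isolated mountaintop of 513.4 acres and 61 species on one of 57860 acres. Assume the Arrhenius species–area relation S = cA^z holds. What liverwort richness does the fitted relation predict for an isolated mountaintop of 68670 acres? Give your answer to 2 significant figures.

63

z = ln(61/25) / ln(57860/513.4) = 0.8920 / 4.7247 = 0.1888
c = 25 / 513.4^0.1888 = 25 / 3.249 = 7.695
S₃ = 7.695 × 68670^0.1888 = 7.695 × 8.187 ≈ 63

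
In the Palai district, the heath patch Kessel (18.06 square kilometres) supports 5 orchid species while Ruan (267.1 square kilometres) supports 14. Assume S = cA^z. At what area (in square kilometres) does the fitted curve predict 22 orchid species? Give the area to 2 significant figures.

870 square kilometres

z = ln(14/5) / ln(267.1/18.06) = 1.0296 / 2.6939 = 0.3822
c = 5 / 18.06^0.3822 = 5 / 3.022 = 1.654
A = (22/1.654)^(1/0.3822) ⇒ ln A = ln(13.3)/0.3822 = 6.7702
A = e^6.7702 ≈ 871.5 square kilometres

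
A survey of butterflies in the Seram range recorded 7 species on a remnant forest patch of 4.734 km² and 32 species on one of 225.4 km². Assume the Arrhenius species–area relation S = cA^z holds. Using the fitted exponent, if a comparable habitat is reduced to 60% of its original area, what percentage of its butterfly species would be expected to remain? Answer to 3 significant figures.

81.8%

z = ln(32/7) / ln(225.4/4.734) = 1.5198 / 3.8631 = 0.3934
S_new/S_old = (A_new/A_old)^z = 0.6^0.3934 = exp(0.3934 × -0.5108) = 0.8179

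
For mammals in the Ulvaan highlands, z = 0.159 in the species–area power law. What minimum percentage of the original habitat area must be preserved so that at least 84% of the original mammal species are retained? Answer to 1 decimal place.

Need (A_new/A_old)^0.159 = 0.84, so A_new/A_old = 0.84^(1/0.159) = 0.84^6.289
ln(A_new/A_old) = ln 0.84 / 0.159 = -0.1744 / 0.159 = -1.0966
A_new/A_old = e^-1.0966 ≈ 0.334

33.4%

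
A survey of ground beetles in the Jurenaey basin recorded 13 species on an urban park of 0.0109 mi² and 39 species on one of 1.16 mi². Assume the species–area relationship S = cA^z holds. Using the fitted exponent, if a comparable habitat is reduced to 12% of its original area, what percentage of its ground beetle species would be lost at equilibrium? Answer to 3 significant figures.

z = ln(39/13) / ln(1.16/0.0109) = 1.0986 / 4.6674 = 0.2354
S_new/S_old = (A_new/A_old)^z = 0.12^0.2354 = exp(0.2354 × -2.1203) = 0.6071
Fraction lost = 1 − 0.6071 = 0.3929

39.3%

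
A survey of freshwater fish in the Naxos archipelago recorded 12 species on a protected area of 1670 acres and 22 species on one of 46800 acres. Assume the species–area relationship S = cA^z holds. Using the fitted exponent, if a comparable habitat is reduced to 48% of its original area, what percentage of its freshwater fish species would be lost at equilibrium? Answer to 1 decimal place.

z = ln(22/12) / ln(46800/1670) = 0.6061 / 3.3331 = 0.1819
S_new/S_old = (A_new/A_old)^z = 0.48^0.1819 = exp(0.1819 × -0.7340) = 0.875
Fraction lost = 1 − 0.875 = 0.125

12.5%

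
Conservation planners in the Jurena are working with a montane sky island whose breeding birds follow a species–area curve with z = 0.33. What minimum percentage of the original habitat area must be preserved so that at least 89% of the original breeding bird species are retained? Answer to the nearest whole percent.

Need (A_new/A_old)^0.33 = 0.89, so A_new/A_old = 0.89^(1/0.33) = 0.89^3.03
ln(A_new/A_old) = ln 0.89 / 0.33 = -0.1165 / 0.33 = -0.3531
A_new/A_old = e^-0.3531 ≈ 0.7025

70%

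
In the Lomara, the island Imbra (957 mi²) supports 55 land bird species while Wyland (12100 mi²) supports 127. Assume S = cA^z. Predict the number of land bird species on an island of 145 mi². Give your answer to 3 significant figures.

29.5

z = ln(127/55) / ln(12100/957) = 0.8369 / 2.5372 = 0.3298
c = 55 / 957^0.3298 = 55 / 9.621 = 5.717
S₃ = 5.717 × 145^0.3298 = 5.717 × 5.163 ≈ 29.52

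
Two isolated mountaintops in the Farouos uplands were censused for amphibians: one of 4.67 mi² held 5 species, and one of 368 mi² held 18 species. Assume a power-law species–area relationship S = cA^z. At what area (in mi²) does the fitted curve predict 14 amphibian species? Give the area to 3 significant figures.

z = ln(18/5) / ln(368/4.67) = 1.2809 / 4.3669 = 0.2933
c = 5 / 4.67^0.2933 = 5 / 1.572 = 3.182
A = (14/3.182)^(1/0.2933) ⇒ ln A = ln(4.4)/0.2933 = 5.0513
A = e^5.0513 ≈ 156.2 mi²

156 mi²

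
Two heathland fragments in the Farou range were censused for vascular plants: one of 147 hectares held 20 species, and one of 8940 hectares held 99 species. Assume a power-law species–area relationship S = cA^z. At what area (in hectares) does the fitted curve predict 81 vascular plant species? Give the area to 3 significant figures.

z = ln(99/20) / ln(8940/147) = 1.5994 / 4.1079 = 0.3893
c = 20 / 147^0.3893 = 20 / 6.98 = 2.865
A = (81/2.865)^(1/0.3893) ⇒ ln A = ln(28.27)/0.3893 = 8.5829
A = e^8.5829 ≈ 5340 hectares

5340 hectares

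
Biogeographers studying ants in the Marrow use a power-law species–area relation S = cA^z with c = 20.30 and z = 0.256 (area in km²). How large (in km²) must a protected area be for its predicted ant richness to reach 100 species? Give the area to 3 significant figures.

507 km²

100 = 20.3 × A^0.256  ⇒  A^0.256 = 100/20.3 = 4.926
ln A = ln(4.926) / 0.256 = 1.5945 / 0.256 = 6.2287
A = e^6.2287 ≈ 507.1 km²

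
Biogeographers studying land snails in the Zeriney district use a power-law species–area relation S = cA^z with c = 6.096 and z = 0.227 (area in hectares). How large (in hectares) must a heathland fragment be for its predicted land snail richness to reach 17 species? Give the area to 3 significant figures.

17 = 6.096 × A^0.227  ⇒  A^0.227 = 17/6.096 = 2.789
ln A = ln(2.789) / 0.227 = 1.0256 / 0.227 = 4.5180
A = e^4.5180 ≈ 91.65 hectares

91.6 hectares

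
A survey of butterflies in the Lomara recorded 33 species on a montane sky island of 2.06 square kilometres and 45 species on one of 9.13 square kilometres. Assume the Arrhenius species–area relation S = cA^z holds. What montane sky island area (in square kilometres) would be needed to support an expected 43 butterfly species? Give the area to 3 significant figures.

7.34 square kilometres

z = ln(45/33) / ln(9.13/2.06) = 0.3102 / 1.4889 = 0.2083
c = 33 / 2.06^0.2083 = 33 / 1.162 = 28.39
A = (43/28.39)^(1/0.2083) ⇒ ln A = ln(1.515)/0.2083 = 1.9933
A = e^1.9933 ≈ 7.34 square kilometres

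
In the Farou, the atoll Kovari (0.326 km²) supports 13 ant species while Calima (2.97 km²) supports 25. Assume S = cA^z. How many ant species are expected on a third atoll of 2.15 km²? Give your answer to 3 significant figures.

z = ln(25/13) / ln(2.97/0.326) = 0.6539 / 2.2094 = 0.2960
c = 13 / 0.326^0.2960 = 13 / 0.7177 = 18.11
S₃ = 18.11 × 2.15^0.2960 = 18.11 × 1.254 ≈ 22.72

22.7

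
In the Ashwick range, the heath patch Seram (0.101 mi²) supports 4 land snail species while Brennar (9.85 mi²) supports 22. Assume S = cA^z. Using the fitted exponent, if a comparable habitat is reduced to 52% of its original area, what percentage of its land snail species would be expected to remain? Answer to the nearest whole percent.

z = ln(22/4) / ln(9.85/0.101) = 1.7047 / 4.5801 = 0.3722
S_new/S_old = (A_new/A_old)^z = 0.52^0.3722 = exp(0.3722 × -0.6539) = 0.784

78%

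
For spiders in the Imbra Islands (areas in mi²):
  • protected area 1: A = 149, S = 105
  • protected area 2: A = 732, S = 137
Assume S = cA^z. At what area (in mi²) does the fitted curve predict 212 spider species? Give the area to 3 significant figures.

z = ln(137/105) / ln(732/149) = 0.2660 / 1.5918 = 0.1671
c = 105 / 149^0.1671 = 105 / 2.308 = 45.5
A = (212/45.5)^(1/0.1671) ⇒ ln A = ln(4.659)/0.1671 = 9.2084
A = e^9.2084 ≈ 9980 mi²

9980 mi²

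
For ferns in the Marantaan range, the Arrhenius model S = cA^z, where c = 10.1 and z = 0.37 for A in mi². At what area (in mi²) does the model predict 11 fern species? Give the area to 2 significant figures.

1.3 mi²

11 = 10.1 × A^0.37  ⇒  A^0.37 = 11/10.1 = 1.089
ln A = ln(1.089) / 0.37 = 0.0854 / 0.37 = 0.2307
A = e^0.2307 ≈ 1.259 mi²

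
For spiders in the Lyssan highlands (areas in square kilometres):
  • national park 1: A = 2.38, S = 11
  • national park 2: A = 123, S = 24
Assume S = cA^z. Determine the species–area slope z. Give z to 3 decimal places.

0.198

Taking logs: ln S = ln c + z ln A, so z = (ln S₂ − ln S₁)/(ln A₂ − ln A₁).
z = ln(24/11) / ln(123/2.38) = ln(2.182) / ln(51.68) = 0.7802 / 3.9451 = 0.1978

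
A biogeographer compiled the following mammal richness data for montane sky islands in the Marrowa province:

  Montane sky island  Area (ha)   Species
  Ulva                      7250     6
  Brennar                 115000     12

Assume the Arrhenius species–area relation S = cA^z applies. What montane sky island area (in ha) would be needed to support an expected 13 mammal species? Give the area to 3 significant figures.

158000 ha

z = ln(12/6) / ln(115000/7250) = 0.6931 / 2.7639 = 0.2508
c = 6 / 7250^0.2508 = 6 / 9.292 = 0.6457
A = (13/0.6457)^(1/0.2508) ⇒ ln A = ln(20.13)/0.2508 = 11.9719
A = e^11.9719 ≈ 158238 ha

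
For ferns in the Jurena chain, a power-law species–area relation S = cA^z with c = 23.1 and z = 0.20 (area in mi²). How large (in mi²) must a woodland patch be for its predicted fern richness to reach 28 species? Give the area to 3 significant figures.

28 = 23.1 × A^0.2  ⇒  A^0.2 = 28/23.1 = 1.212
ln A = ln(1.212) / 0.2 = 0.1924 / 0.2 = 0.9619
A = e^0.9619 ≈ 2.617 mi²

2.62 mi²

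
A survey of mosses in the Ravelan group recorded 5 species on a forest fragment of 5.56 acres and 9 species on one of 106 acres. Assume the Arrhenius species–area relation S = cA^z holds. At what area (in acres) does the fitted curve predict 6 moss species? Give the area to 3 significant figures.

13.9 acres

z = ln(9/5) / ln(106/5.56) = 0.5878 / 2.9478 = 0.1994
c = 5 / 5.56^0.1994 = 5 / 1.408 = 3.551
A = (6/3.551)^(1/0.1994) ⇒ ln A = ln(1.689)/0.1994 = 2.6300
A = e^2.6300 ≈ 13.87 acres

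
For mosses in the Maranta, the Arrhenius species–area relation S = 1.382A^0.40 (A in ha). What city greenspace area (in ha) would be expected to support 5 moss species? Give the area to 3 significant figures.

5 = 1.382 × A^0.4  ⇒  A^0.4 = 5/1.382 = 3.618
ln A = ln(3.618) / 0.4 = 1.2859 / 0.4 = 3.2148
A = e^3.2148 ≈ 24.9 ha

24.9 ha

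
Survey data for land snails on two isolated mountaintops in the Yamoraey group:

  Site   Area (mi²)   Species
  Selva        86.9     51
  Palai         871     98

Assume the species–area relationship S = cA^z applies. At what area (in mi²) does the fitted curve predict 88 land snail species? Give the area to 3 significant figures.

z = ln(98/51) / ln(871/86.9) = 0.6531 / 2.3049 = 0.2834
c = 51 / 86.9^0.2834 = 51 / 3.544 = 14.39
A = (88/14.39)^(1/0.2834) ⇒ ln A = ln(6.115)/0.2834 = 6.3898
A = e^6.3898 ≈ 595.8 mi²

596 mi²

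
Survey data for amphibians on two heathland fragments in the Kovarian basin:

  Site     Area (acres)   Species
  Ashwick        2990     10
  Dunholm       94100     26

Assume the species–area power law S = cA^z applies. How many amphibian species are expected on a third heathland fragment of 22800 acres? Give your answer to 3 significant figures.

z = ln(26/10) / ln(94100/2990) = 0.9555 / 3.4491 = 0.2770
c = 10 / 2990^0.2770 = 10 / 9.181 = 1.089
S₃ = 1.089 × 22800^0.2770 = 1.089 × 16.12 ≈ 17.56

17.6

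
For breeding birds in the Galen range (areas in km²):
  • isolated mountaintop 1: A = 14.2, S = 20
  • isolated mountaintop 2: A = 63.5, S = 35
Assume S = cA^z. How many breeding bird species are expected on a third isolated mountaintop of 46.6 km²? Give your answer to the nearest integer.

31

z = ln(35/20) / ln(63.5/14.2) = 0.5596 / 1.4978 = 0.3736
c = 20 / 14.2^0.3736 = 20 / 2.695 = 7.422
S₃ = 7.422 × 46.6^0.3736 = 7.422 × 4.201 ≈ 31.18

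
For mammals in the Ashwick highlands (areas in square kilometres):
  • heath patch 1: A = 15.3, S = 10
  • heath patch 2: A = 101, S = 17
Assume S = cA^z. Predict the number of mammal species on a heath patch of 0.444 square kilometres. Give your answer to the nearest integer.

z = ln(17/10) / ln(101/15.3) = 0.5306 / 1.8873 = 0.2812
c = 10 / 15.3^0.2812 = 10 / 2.153 = 4.644
S₃ = 4.644 × 0.444^0.2812 = 4.644 × 0.7959 ≈ 3.696

4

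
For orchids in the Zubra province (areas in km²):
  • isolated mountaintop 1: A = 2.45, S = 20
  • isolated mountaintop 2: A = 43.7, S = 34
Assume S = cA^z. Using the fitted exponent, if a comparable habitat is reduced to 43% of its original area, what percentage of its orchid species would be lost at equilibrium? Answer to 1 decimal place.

14.4%

z = ln(34/20) / ln(43.7/2.45) = 0.5306 / 2.8813 = 0.1842
S_new/S_old = (A_new/A_old)^z = 0.43^0.1842 = exp(0.1842 × -0.8440) = 0.856
Fraction lost = 1 − 0.856 = 0.144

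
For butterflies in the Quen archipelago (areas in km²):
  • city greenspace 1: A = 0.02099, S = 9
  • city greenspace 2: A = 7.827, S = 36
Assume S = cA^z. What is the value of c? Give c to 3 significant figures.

22.2

z = ln(S₂/S₁) / ln(A₂/A₁) = ln(36/9) / ln(7.827/0.02099) = 1.3863 / 5.9213 = 0.2341
c = S₁ / A₁^z = 9 / 0.02099^0.2341 = 9 / 0.4047 = 22.24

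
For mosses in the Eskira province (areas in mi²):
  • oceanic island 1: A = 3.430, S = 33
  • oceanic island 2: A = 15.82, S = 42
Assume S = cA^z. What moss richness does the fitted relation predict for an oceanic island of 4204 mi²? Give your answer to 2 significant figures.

100

z = ln(42/33) / ln(15.82/3.43) = 0.2412 / 1.5287 = 0.1578
c = 33 / 3.43^0.1578 = 33 / 1.215 = 27.17
S₃ = 27.17 × 4204^0.1578 = 27.17 × 3.729 ≈ 101.3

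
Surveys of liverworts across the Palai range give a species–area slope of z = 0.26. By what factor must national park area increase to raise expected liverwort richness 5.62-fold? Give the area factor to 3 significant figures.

(A₂/A₁)^0.26 = 5.62, so A₂/A₁ = 5.62^(1/0.26) = 5.62^3.846
ln(A₂/A₁) = ln 5.62 / 0.26 = 1.7263 / 0.26 = 6.6397
A₂/A₁ = e^6.6397 ≈ 764.9

765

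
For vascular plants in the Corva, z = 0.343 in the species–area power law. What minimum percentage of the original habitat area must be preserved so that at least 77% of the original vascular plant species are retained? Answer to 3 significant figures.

Need (A_new/A_old)^0.343 = 0.77, so A_new/A_old = 0.77^(1/0.343) = 0.77^2.915
ln(A_new/A_old) = ln 0.77 / 0.343 = -0.2614 / 0.343 = -0.7620
A_new/A_old = e^-0.7620 ≈ 0.4667

46.7%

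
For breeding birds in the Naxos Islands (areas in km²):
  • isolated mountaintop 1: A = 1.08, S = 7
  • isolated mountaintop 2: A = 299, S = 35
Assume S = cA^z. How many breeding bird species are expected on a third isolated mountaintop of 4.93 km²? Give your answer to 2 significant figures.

z = ln(35/7) / ln(299/1.08) = 1.6094 / 5.6235 = 0.2862
c = 7 / 1.08^0.2862 = 7 / 1.022 = 6.848
S₃ = 6.848 × 4.93^0.2862 = 6.848 × 1.579 ≈ 10.81

11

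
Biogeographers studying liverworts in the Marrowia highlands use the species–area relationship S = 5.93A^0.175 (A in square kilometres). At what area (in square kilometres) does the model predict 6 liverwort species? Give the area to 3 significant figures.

6 = 5.93 × A^0.175  ⇒  A^0.175 = 6/5.93 = 1.012
ln A = ln(1.012) / 0.175 = 0.0117 / 0.175 = 0.0671
A = e^0.0671 ≈ 1.069 square kilometres

1.07 square kilometres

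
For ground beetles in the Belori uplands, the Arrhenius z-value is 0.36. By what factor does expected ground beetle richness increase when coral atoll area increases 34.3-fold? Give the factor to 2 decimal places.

3.57

S₂/S₁ = (A₂/A₁)^z = 34.3^0.36
ln(S₂/S₁) = 0.36 × ln 34.3 = 0.36 × 3.5351 = 1.2727
S₂/S₁ = e^1.2727 ≈ 3.57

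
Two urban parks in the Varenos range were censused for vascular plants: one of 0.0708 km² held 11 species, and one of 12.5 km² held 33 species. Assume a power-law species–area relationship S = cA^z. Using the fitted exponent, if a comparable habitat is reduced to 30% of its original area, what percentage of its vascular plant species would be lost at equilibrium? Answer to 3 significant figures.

z = ln(33/11) / ln(12.5/0.0708) = 1.0986 / 5.1736 = 0.2123
S_new/S_old = (A_new/A_old)^z = 0.3^0.2123 = exp(0.2123 × -1.2040) = 0.7744
Fraction lost = 1 − 0.7744 = 0.2256

22.6%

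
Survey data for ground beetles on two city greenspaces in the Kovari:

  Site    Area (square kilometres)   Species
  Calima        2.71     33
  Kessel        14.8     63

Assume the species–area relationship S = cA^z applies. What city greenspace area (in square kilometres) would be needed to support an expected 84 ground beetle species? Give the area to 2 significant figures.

31 square kilometres

z = ln(63/33) / ln(14.8/2.71) = 0.6466 / 1.6977 = 0.3809
c = 33 / 2.71^0.3809 = 33 / 1.462 = 22.57
A = (84/22.57)^(1/0.3809) ⇒ ln A = ln(3.721)/0.3809 = 3.4499
A = e^3.4499 ≈ 31.5 square kilometres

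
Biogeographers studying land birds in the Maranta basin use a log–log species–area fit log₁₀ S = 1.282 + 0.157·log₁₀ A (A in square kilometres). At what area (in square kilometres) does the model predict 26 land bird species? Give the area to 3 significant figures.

7.03 square kilometres

26 = 19.14 × A^0.157  ⇒  A^0.157 = 26/19.14 = 1.358
ln A = ln(1.358) / 0.157 = 0.3062 / 0.157 = 1.9502
A = e^1.9502 ≈ 7.03 square kilometres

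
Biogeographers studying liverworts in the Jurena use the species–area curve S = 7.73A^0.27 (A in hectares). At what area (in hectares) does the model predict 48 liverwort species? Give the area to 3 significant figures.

865 hectares

48 = 7.73 × A^0.27  ⇒  A^0.27 = 48/7.73 = 6.21
ln A = ln(6.21) / 0.27 = 1.8261 / 0.27 = 6.7633
A = e^6.7633 ≈ 865.5 hectares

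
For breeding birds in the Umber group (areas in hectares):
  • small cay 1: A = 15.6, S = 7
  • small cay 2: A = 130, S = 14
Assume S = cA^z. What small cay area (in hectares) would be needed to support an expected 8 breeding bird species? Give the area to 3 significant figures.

23.5 hectares

z = ln(14/7) / ln(130/15.6) = 0.6931 / 2.1203 = 0.3269
c = 7 / 15.6^0.3269 = 7 / 2.455 = 2.851
A = (8/2.851)^(1/0.3269) ⇒ ln A = ln(2.806)/0.3269 = 3.1557
A = e^3.1557 ≈ 23.47 hectares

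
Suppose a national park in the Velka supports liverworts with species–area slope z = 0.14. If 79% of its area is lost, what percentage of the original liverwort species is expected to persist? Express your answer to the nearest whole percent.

80%

S_new/S_old = (A_new/A_old)^z = 0.21^0.14
= exp(0.14 × ln 0.21) = exp(0.14 × -1.5606) = exp(-0.2185) ≈ 0.8037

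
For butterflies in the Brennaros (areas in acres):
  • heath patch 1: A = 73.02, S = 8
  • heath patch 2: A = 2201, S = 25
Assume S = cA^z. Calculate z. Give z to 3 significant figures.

Taking logs: ln S = ln c + z ln A, so z = (ln S₂ − ln S₁)/(ln A₂ − ln A₁).
z = ln(25/8) / ln(2201/73.02) = ln(3.125) / ln(30.14) = 1.1394 / 3.4059 = 0.3345

0.335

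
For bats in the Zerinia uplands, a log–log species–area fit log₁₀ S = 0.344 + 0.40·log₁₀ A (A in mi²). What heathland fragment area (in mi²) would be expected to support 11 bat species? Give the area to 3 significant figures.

55.4 mi²

11 = 2.208 × A^0.4  ⇒  A^0.4 = 11/2.208 = 4.982
ln A = ln(4.982) / 0.4 = 1.6058 / 0.4 = 4.0145
A = e^4.0145 ≈ 55.4 mi²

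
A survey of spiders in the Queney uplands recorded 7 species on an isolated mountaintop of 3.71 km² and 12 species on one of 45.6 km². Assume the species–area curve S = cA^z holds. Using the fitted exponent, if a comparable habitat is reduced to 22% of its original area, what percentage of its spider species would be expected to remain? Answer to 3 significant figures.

72.2%

z = ln(12/7) / ln(45.6/3.71) = 0.5390 / 2.5089 = 0.2148
S_new/S_old = (A_new/A_old)^z = 0.22^0.2148 = exp(0.2148 × -1.5141) = 0.7223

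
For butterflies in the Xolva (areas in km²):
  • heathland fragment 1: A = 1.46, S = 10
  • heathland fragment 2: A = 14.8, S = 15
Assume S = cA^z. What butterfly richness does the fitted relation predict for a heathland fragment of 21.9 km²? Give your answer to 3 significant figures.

z = ln(15/10) / ln(14.8/1.46) = 0.4055 / 2.3162 = 0.1751
c = 10 / 1.46^0.1751 = 10 / 1.068 = 9.359
S₃ = 9.359 × 21.9^0.1751 = 9.359 × 1.717 ≈ 16.07

16.1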